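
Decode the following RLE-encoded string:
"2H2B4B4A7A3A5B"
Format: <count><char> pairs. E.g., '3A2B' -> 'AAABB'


Expanding each <count><char> pair:
  2H -> 'HH'
  2B -> 'BB'
  4B -> 'BBBB'
  4A -> 'AAAA'
  7A -> 'AAAAAAA'
  3A -> 'AAA'
  5B -> 'BBBBB'

Decoded = HHBBBBBBAAAAAAAAAAAAAABBBBB


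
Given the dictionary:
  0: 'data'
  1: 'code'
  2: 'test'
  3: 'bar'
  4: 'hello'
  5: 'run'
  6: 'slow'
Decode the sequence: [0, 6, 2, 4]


Look up each index in the dictionary:
  0 -> 'data'
  6 -> 'slow'
  2 -> 'test'
  4 -> 'hello'

Decoded: "data slow test hello"


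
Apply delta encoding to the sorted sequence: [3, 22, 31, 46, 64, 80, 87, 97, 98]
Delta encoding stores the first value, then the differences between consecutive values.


First value: 3
Deltas:
  22 - 3 = 19
  31 - 22 = 9
  46 - 31 = 15
  64 - 46 = 18
  80 - 64 = 16
  87 - 80 = 7
  97 - 87 = 10
  98 - 97 = 1


Delta encoded: [3, 19, 9, 15, 18, 16, 7, 10, 1]


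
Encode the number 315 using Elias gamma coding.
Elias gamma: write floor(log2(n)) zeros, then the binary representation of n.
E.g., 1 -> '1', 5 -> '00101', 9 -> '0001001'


num_bits = floor(log2(315)) + 1 = 9
leading_zeros = num_bits - 1 = 8
binary(315) = 100111011

Elias gamma(315) = '00000000' + '100111011' = 00000000100111011 (17 bits)


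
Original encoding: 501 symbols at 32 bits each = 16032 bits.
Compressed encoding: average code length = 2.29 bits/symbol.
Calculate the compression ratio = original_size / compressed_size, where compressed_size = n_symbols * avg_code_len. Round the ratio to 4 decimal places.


original_size = n_symbols * orig_bits = 501 * 32 = 16032 bits
compressed_size = n_symbols * avg_code_len = 501 * 2.29 = 1147.29 bits
ratio = original_size / compressed_size = 16032 / 1147.29 = 13.9738

Compression ratio = 13.9738


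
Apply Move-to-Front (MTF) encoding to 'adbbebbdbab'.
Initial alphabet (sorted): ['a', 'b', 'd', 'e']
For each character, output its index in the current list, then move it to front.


MTF encoding:
'a': index 0 in ['a', 'b', 'd', 'e'] -> ['a', 'b', 'd', 'e']
'd': index 2 in ['a', 'b', 'd', 'e'] -> ['d', 'a', 'b', 'e']
'b': index 2 in ['d', 'a', 'b', 'e'] -> ['b', 'd', 'a', 'e']
'b': index 0 in ['b', 'd', 'a', 'e'] -> ['b', 'd', 'a', 'e']
'e': index 3 in ['b', 'd', 'a', 'e'] -> ['e', 'b', 'd', 'a']
'b': index 1 in ['e', 'b', 'd', 'a'] -> ['b', 'e', 'd', 'a']
'b': index 0 in ['b', 'e', 'd', 'a'] -> ['b', 'e', 'd', 'a']
'd': index 2 in ['b', 'e', 'd', 'a'] -> ['d', 'b', 'e', 'a']
'b': index 1 in ['d', 'b', 'e', 'a'] -> ['b', 'd', 'e', 'a']
'a': index 3 in ['b', 'd', 'e', 'a'] -> ['a', 'b', 'd', 'e']
'b': index 1 in ['a', 'b', 'd', 'e'] -> ['b', 'a', 'd', 'e']


Output: [0, 2, 2, 0, 3, 1, 0, 2, 1, 3, 1]


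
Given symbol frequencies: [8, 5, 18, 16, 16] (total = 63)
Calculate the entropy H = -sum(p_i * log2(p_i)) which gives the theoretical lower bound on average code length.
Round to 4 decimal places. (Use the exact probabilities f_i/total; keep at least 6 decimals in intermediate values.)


Per-symbol terms -p_i * log2(p_i) with p_i = f_i/63:
  p = 8/63 = 0.126984: log2(p) = -2.977280, -p*log2(p) = 0.378067
  p = 5/63 = 0.079365: log2(p) = -3.655352, -p*log2(p) = 0.290107
  p = 18/63 = 0.285714: log2(p) = -1.807355, -p*log2(p) = 0.516387
  p = 16/63 = 0.253968: log2(p) = -1.977280, -p*log2(p) = 0.502166
  p = 16/63 = 0.253968: log2(p) = -1.977280, -p*log2(p) = 0.502166
H = 0.378067 + 0.290107 + 0.516387 + 0.502166 + 0.502166 = 2.188893

H = 2.1889 bits/symbol


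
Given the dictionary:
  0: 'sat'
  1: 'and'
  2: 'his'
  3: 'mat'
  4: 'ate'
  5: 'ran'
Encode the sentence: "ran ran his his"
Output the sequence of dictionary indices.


Look up each word in the dictionary:
  'ran' -> 5
  'ran' -> 5
  'his' -> 2
  'his' -> 2

Encoded: [5, 5, 2, 2]


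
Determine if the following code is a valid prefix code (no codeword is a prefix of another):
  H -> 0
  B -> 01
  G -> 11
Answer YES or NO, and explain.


Checking each pair (does one codeword prefix another?):
  H='0' vs B='01': prefix -- VIOLATION

NO -- this is NOT a valid prefix code. H (0) is a prefix of B (01).


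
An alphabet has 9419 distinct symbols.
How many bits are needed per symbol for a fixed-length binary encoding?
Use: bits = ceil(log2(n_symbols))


log2(9419) = 13.2014
Bracket: 2^13 = 8192 < 9419 <= 2^14 = 16384
So ceil(log2(9419)) = 14

bits = ceil(log2(9419)) = ceil(13.2014) = 14 bits


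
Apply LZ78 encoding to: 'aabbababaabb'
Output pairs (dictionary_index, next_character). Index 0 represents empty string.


LZ78 encoding steps:
Dictionary: {0: ''}
Step 1: w='' (idx 0), next='a' -> output (0, 'a'), add 'a' as idx 1
Step 2: w='a' (idx 1), next='b' -> output (1, 'b'), add 'ab' as idx 2
Step 3: w='' (idx 0), next='b' -> output (0, 'b'), add 'b' as idx 3
Step 4: w='ab' (idx 2), next='a' -> output (2, 'a'), add 'aba' as idx 4
Step 5: w='b' (idx 3), next='a' -> output (3, 'a'), add 'ba' as idx 5
Step 6: w='ab' (idx 2), next='b' -> output (2, 'b'), add 'abb' as idx 6


Encoded: [(0, 'a'), (1, 'b'), (0, 'b'), (2, 'a'), (3, 'a'), (2, 'b')]


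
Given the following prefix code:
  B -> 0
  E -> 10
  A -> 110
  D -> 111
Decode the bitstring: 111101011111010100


Decoding step by step:
Bits 111 -> D
Bits 10 -> E
Bits 10 -> E
Bits 111 -> D
Bits 110 -> A
Bits 10 -> E
Bits 10 -> E
Bits 0 -> B


Decoded message: DEEDAEEB


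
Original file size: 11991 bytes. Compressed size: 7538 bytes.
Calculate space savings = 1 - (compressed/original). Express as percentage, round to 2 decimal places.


ratio = compressed/original = 7538/11991 = 0.628638
savings = 1 - ratio = 1 - 0.628638 = 0.371362
as a percentage: 0.371362 * 100 = 37.14%

Space savings = 1 - 7538/11991 = 37.14%


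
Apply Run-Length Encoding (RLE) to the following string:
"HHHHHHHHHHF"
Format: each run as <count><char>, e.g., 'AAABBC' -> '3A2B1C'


Scanning runs left to right:
  i=0: run of 'H' x 10 -> '10H'
  i=10: run of 'F' x 1 -> '1F'

RLE = 10H1F


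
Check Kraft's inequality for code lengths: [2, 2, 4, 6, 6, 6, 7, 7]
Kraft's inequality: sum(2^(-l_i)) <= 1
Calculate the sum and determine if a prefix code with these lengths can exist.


Sum = 2^(-2) + 2^(-2) + 2^(-4) + 2^(-6) + 2^(-6) + 2^(-6) + 2^(-7) + 2^(-7)
    = 0.25 + 0.25 + 0.0625 + 0.015625 + 0.015625 + 0.015625 + 0.0078125 + 0.0078125
    = 80/128 = 0.625
Since 0.625 <= 1, Kraft's inequality IS satisfied.
A prefix code with these lengths CAN exist.

Kraft sum = 0.625. Satisfied.


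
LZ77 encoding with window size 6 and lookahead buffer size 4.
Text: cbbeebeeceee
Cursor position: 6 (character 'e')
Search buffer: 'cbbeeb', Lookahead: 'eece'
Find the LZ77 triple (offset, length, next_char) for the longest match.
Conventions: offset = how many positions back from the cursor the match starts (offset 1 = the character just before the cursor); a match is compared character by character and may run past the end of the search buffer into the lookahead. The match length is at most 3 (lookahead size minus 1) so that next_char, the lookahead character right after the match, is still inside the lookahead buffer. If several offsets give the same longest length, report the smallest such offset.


Try each offset into the search buffer:
  offset=1 (pos 5, char 'b'): match length 0
  offset=2 (pos 4, char 'e'): match length 1
  offset=3 (pos 3, char 'e'): match length 2
  offset=4 (pos 2, char 'b'): match length 0
  offset=5 (pos 1, char 'b'): match length 0
  offset=6 (pos 0, char 'c'): match length 0
Longest match has length 2 at offset 3.
next_char = character at position 6 + 2 = 8 -> 'c'

Best match: offset=3, length=2 (matching 'ee' starting at position 3)
LZ77 triple: (3, 2, 'c')


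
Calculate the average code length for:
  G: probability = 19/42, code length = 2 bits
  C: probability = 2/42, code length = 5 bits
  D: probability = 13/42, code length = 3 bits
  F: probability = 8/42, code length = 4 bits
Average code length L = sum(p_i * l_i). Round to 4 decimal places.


Weighted contributions p_i * l_i:
  G: (19/42) * 2 = 38/42
  C: (2/42) * 5 = 10/42
  D: (13/42) * 3 = 39/42
  F: (8/42) * 4 = 32/42
Sum = (38 + 10 + 39 + 32)/42 = 119/42

L = 119/42 = 2.8333 bits/symbol


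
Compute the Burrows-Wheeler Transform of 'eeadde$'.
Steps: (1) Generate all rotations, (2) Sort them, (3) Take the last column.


Rotations (sorted):
  0: $eeadde -> last char: e
  1: adde$ee -> last char: e
  2: dde$eea -> last char: a
  3: de$eead -> last char: d
  4: e$eeadd -> last char: d
  5: eadde$e -> last char: e
  6: eeadde$ -> last char: $


BWT = eeadde$


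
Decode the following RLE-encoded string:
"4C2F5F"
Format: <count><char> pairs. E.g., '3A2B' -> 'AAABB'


Expanding each <count><char> pair:
  4C -> 'CCCC'
  2F -> 'FF'
  5F -> 'FFFFF'

Decoded = CCCCFFFFFFF


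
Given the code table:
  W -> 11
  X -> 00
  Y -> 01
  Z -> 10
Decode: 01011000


Decoding:
01 -> Y
01 -> Y
10 -> Z
00 -> X


Result: YYZX


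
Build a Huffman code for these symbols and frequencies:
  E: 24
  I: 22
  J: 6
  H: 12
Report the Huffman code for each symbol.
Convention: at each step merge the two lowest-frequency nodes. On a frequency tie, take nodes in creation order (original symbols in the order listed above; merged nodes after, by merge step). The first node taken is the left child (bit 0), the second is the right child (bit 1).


Huffman tree construction:
Step 1: Merge J(6) + H(12) = 18
Step 2: Merge (J+H)(18) + I(22) = 40
Step 3: Merge E(24) + ((J+H)+I)(40) = 64
Read each symbol's code off the tree from the root (left child = 0, right child = 1).

Codes:
  E: 0 (length 1)
  I: 11 (length 2)
  J: 100 (length 3)
  H: 101 (length 3)
Average code length: 122/64 = 1.9063 bits/symbol


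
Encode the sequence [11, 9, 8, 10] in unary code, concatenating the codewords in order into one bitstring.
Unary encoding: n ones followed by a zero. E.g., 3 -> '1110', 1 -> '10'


Encode each number as n ones followed by a terminating 0:
  11 -> 111111111110 (12 bits)
  9 -> 1111111110 (10 bits)
  8 -> 111111110 (9 bits)
  10 -> 11111111110 (11 bits)
Total length = 12 + 10 + 9 + 11 = 42 bits.

Unary([11, 9, 8, 10]) = 111111111110111111111011111111011111111110 (42 bits)


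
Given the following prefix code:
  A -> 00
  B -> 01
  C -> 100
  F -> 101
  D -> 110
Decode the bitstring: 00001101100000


Decoding step by step:
Bits 00 -> A
Bits 00 -> A
Bits 110 -> D
Bits 110 -> D
Bits 00 -> A
Bits 00 -> A


Decoded message: AADDAA


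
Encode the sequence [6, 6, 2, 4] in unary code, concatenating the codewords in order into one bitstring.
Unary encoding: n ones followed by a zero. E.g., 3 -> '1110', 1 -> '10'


Encode each number as n ones followed by a terminating 0:
  6 -> 1111110 (7 bits)
  6 -> 1111110 (7 bits)
  2 -> 110 (3 bits)
  4 -> 11110 (5 bits)
Total length = 7 + 7 + 3 + 5 = 22 bits.

Unary([6, 6, 2, 4]) = 1111110111111011011110 (22 bits)


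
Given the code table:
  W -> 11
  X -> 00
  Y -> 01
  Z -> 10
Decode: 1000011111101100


Decoding:
10 -> Z
00 -> X
01 -> Y
11 -> W
11 -> W
10 -> Z
11 -> W
00 -> X


Result: ZXYWWZWX


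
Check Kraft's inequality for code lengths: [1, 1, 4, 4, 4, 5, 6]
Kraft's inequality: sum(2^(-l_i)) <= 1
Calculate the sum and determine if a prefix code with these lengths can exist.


Sum = 2^(-1) + 2^(-1) + 2^(-4) + 2^(-4) + 2^(-4) + 2^(-5) + 2^(-6)
    = 0.5 + 0.5 + 0.0625 + 0.0625 + 0.0625 + 0.03125 + 0.015625
    = 79/64 = 1.234375
Since 1.234375 > 1, Kraft's inequality is NOT satisfied.
A prefix code with these lengths CANNOT exist.

Kraft sum = 1.234375. Not satisfied.


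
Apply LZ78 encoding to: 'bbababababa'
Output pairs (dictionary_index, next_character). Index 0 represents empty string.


LZ78 encoding steps:
Dictionary: {0: ''}
Step 1: w='' (idx 0), next='b' -> output (0, 'b'), add 'b' as idx 1
Step 2: w='b' (idx 1), next='a' -> output (1, 'a'), add 'ba' as idx 2
Step 3: w='ba' (idx 2), next='b' -> output (2, 'b'), add 'bab' as idx 3
Step 4: w='' (idx 0), next='a' -> output (0, 'a'), add 'a' as idx 4
Step 5: w='bab' (idx 3), next='a' -> output (3, 'a'), add 'baba' as idx 5


Encoded: [(0, 'b'), (1, 'a'), (2, 'b'), (0, 'a'), (3, 'a')]


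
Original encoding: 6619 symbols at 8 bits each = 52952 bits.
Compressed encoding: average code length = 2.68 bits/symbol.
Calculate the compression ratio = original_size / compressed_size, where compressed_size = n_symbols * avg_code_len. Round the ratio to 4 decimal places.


original_size = n_symbols * orig_bits = 6619 * 8 = 52952 bits
compressed_size = n_symbols * avg_code_len = 6619 * 2.68 = 17738.92 bits
ratio = original_size / compressed_size = 52952 / 17738.92 = 2.9851

Compression ratio = 2.9851


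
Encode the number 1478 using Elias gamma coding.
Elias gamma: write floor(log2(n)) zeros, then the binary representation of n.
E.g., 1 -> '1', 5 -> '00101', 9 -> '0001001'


num_bits = floor(log2(1478)) + 1 = 11
leading_zeros = num_bits - 1 = 10
binary(1478) = 10111000110

Elias gamma(1478) = '0000000000' + '10111000110' = 000000000010111000110 (21 bits)


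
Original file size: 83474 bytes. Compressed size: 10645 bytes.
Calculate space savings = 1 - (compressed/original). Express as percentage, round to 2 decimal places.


ratio = compressed/original = 10645/83474 = 0.127525
savings = 1 - ratio = 1 - 0.127525 = 0.872475
as a percentage: 0.872475 * 100 = 87.25%

Space savings = 1 - 10645/83474 = 87.25%


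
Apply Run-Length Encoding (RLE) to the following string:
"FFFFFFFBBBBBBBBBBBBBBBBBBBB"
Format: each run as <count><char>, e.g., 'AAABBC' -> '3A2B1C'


Scanning runs left to right:
  i=0: run of 'F' x 7 -> '7F'
  i=7: run of 'B' x 20 -> '20B'

RLE = 7F20B


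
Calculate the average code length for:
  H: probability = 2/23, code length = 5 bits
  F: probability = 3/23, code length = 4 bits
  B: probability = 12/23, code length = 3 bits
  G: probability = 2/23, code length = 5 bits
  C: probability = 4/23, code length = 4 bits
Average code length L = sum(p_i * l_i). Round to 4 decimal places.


Weighted contributions p_i * l_i:
  H: (2/23) * 5 = 10/23
  F: (3/23) * 4 = 12/23
  B: (12/23) * 3 = 36/23
  G: (2/23) * 5 = 10/23
  C: (4/23) * 4 = 16/23
Sum = (10 + 12 + 36 + 10 + 16)/23 = 84/23

L = 84/23 = 3.6522 bits/symbol


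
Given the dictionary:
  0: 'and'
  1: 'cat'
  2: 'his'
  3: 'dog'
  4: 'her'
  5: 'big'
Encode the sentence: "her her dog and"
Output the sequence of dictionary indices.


Look up each word in the dictionary:
  'her' -> 4
  'her' -> 4
  'dog' -> 3
  'and' -> 0

Encoded: [4, 4, 3, 0]


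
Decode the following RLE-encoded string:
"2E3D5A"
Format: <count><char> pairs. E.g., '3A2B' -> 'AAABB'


Expanding each <count><char> pair:
  2E -> 'EE'
  3D -> 'DDD'
  5A -> 'AAAAA'

Decoded = EEDDDAAAAA


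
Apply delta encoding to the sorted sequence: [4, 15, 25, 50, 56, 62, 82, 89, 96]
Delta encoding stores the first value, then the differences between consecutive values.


First value: 4
Deltas:
  15 - 4 = 11
  25 - 15 = 10
  50 - 25 = 25
  56 - 50 = 6
  62 - 56 = 6
  82 - 62 = 20
  89 - 82 = 7
  96 - 89 = 7


Delta encoded: [4, 11, 10, 25, 6, 6, 20, 7, 7]


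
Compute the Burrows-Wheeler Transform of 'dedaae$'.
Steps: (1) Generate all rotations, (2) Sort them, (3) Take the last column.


Rotations (sorted):
  0: $dedaae -> last char: e
  1: aae$ded -> last char: d
  2: ae$deda -> last char: a
  3: daae$de -> last char: e
  4: dedaae$ -> last char: $
  5: e$dedaa -> last char: a
  6: edaae$d -> last char: d


BWT = edae$ad


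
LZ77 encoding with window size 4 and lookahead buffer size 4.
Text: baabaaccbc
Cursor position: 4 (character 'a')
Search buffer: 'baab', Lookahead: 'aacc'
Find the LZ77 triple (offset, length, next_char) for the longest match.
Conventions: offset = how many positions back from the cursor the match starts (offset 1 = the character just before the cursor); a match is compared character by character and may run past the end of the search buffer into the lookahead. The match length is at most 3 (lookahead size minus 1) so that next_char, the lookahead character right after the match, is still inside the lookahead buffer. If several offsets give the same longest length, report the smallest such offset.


Try each offset into the search buffer:
  offset=1 (pos 3, char 'b'): match length 0
  offset=2 (pos 2, char 'a'): match length 1
  offset=3 (pos 1, char 'a'): match length 2
  offset=4 (pos 0, char 'b'): match length 0
Longest match has length 2 at offset 3.
next_char = character at position 4 + 2 = 6 -> 'c'

Best match: offset=3, length=2 (matching 'aa' starting at position 1)
LZ77 triple: (3, 2, 'c')


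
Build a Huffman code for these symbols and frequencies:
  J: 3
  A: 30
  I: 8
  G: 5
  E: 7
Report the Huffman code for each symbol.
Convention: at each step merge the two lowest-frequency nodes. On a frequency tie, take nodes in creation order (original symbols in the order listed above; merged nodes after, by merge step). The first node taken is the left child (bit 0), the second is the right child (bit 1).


Huffman tree construction:
Step 1: Merge J(3) + G(5) = 8
Step 2: Merge E(7) + I(8) = 15
Step 3: Merge (J+G)(8) + (E+I)(15) = 23
Step 4: Merge ((J+G)+(E+I))(23) + A(30) = 53
Read each symbol's code off the tree from the root (left child = 0, right child = 1).

Codes:
  J: 000 (length 3)
  A: 1 (length 1)
  I: 011 (length 3)
  G: 001 (length 3)
  E: 010 (length 3)
Average code length: 99/53 = 1.8679 bits/symbol


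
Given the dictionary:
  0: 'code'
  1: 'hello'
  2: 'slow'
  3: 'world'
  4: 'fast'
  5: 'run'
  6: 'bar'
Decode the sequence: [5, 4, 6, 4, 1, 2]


Look up each index in the dictionary:
  5 -> 'run'
  4 -> 'fast'
  6 -> 'bar'
  4 -> 'fast'
  1 -> 'hello'
  2 -> 'slow'

Decoded: "run fast bar fast hello slow"


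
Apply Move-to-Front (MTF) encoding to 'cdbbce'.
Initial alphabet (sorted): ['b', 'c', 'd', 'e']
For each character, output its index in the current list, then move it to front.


MTF encoding:
'c': index 1 in ['b', 'c', 'd', 'e'] -> ['c', 'b', 'd', 'e']
'd': index 2 in ['c', 'b', 'd', 'e'] -> ['d', 'c', 'b', 'e']
'b': index 2 in ['d', 'c', 'b', 'e'] -> ['b', 'd', 'c', 'e']
'b': index 0 in ['b', 'd', 'c', 'e'] -> ['b', 'd', 'c', 'e']
'c': index 2 in ['b', 'd', 'c', 'e'] -> ['c', 'b', 'd', 'e']
'e': index 3 in ['c', 'b', 'd', 'e'] -> ['e', 'c', 'b', 'd']


Output: [1, 2, 2, 0, 2, 3]


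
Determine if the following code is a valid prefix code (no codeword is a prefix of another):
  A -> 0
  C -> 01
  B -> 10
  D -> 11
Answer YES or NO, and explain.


Checking each pair (does one codeword prefix another?):
  A='0' vs C='01': prefix -- VIOLATION

NO -- this is NOT a valid prefix code. A (0) is a prefix of C (01).


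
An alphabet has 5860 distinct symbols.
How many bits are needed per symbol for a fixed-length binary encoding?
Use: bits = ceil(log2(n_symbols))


log2(5860) = 12.5167
Bracket: 2^12 = 4096 < 5860 <= 2^13 = 8192
So ceil(log2(5860)) = 13

bits = ceil(log2(5860)) = ceil(12.5167) = 13 bits


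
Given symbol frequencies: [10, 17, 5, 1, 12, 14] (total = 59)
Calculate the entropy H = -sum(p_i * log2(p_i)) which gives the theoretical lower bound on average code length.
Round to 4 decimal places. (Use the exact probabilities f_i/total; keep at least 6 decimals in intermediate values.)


Per-symbol terms -p_i * log2(p_i) with p_i = f_i/59:
  p = 10/59 = 0.169492: log2(p) = -2.560715, -p*log2(p) = 0.434019
  p = 17/59 = 0.288136: log2(p) = -1.795180, -p*log2(p) = 0.517255
  p = 5/59 = 0.084746: log2(p) = -3.560715, -p*log2(p) = 0.301756
  p = 1/59 = 0.016949: log2(p) = -5.882643, -p*log2(p) = 0.099706
  p = 12/59 = 0.203390: log2(p) = -2.297681, -p*log2(p) = 0.467325
  p = 14/59 = 0.237288: log2(p) = -2.075288, -p*log2(p) = 0.492441
H = 0.434019 + 0.517255 + 0.301756 + 0.099706 + 0.467325 + 0.492441 = 2.312502

H = 2.3125 bits/symbol


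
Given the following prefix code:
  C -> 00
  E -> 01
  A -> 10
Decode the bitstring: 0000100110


Decoding step by step:
Bits 00 -> C
Bits 00 -> C
Bits 10 -> A
Bits 01 -> E
Bits 10 -> A


Decoded message: CCAEA


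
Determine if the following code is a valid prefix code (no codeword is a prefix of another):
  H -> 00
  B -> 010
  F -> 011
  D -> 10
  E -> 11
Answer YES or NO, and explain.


Checking each pair (does one codeword prefix another?):
  H='00' vs B='010': no prefix
  H='00' vs F='011': no prefix
  H='00' vs D='10': no prefix
  H='00' vs E='11': no prefix
  B='010' vs H='00': no prefix
  B='010' vs F='011': no prefix
  B='010' vs D='10': no prefix
  B='010' vs E='11': no prefix
  F='011' vs H='00': no prefix
  F='011' vs B='010': no prefix
  F='011' vs D='10': no prefix
  F='011' vs E='11': no prefix
  D='10' vs H='00': no prefix
  D='10' vs B='010': no prefix
  D='10' vs F='011': no prefix
  D='10' vs E='11': no prefix
  E='11' vs H='00': no prefix
  E='11' vs B='010': no prefix
  E='11' vs F='011': no prefix
  E='11' vs D='10': no prefix
No violation found over all pairs.

YES -- this is a valid prefix code. No codeword is a prefix of any other codeword.


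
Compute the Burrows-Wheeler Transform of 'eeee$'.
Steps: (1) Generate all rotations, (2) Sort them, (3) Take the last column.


Rotations (sorted):
  0: $eeee -> last char: e
  1: e$eee -> last char: e
  2: ee$ee -> last char: e
  3: eee$e -> last char: e
  4: eeee$ -> last char: $


BWT = eeee$


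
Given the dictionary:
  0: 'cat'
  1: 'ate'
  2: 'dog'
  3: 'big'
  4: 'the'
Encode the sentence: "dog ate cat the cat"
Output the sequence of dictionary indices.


Look up each word in the dictionary:
  'dog' -> 2
  'ate' -> 1
  'cat' -> 0
  'the' -> 4
  'cat' -> 0

Encoded: [2, 1, 0, 4, 0]


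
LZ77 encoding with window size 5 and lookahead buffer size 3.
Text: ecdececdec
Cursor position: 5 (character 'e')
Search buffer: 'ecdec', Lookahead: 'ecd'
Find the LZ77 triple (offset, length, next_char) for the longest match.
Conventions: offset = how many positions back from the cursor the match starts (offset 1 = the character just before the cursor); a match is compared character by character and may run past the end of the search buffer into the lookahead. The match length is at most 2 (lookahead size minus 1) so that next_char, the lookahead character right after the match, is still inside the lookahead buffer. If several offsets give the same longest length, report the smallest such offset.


Try each offset into the search buffer:
  offset=1 (pos 4, char 'c'): match length 0
  offset=2 (pos 3, char 'e'): match length 2
  offset=3 (pos 2, char 'd'): match length 0
  offset=4 (pos 1, char 'c'): match length 0
  offset=5 (pos 0, char 'e'): match length 2
Longest match has length 2, found at offsets 2, 5; take the smallest, offset 2.
next_char = character at position 5 + 2 = 7 -> 'd'

Best match: offset=2, length=2 (matching 'ec' starting at position 3)
LZ77 triple: (2, 2, 'd')


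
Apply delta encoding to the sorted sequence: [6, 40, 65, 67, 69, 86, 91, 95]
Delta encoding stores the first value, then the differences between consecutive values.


First value: 6
Deltas:
  40 - 6 = 34
  65 - 40 = 25
  67 - 65 = 2
  69 - 67 = 2
  86 - 69 = 17
  91 - 86 = 5
  95 - 91 = 4


Delta encoded: [6, 34, 25, 2, 2, 17, 5, 4]


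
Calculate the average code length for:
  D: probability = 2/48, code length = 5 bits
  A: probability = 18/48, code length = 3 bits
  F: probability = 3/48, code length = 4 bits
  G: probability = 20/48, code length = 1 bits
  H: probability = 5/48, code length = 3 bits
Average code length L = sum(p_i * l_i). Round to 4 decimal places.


Weighted contributions p_i * l_i:
  D: (2/48) * 5 = 10/48
  A: (18/48) * 3 = 54/48
  F: (3/48) * 4 = 12/48
  G: (20/48) * 1 = 20/48
  H: (5/48) * 3 = 15/48
Sum = (10 + 54 + 12 + 20 + 15)/48 = 111/48

L = 111/48 = 2.3125 bits/symbol


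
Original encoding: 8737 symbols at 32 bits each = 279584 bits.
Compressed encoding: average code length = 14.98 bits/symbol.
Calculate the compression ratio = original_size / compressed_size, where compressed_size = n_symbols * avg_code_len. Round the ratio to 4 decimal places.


original_size = n_symbols * orig_bits = 8737 * 32 = 279584 bits
compressed_size = n_symbols * avg_code_len = 8737 * 14.98 = 130880.26 bits
ratio = original_size / compressed_size = 279584 / 130880.26 = 2.1362

Compression ratio = 2.1362


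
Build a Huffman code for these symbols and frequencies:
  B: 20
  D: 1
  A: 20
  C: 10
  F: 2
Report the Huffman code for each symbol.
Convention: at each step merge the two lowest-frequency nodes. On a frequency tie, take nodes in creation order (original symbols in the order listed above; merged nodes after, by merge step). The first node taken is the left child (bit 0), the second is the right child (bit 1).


Huffman tree construction:
Step 1: Merge D(1) + F(2) = 3
Step 2: Merge (D+F)(3) + C(10) = 13
Step 3: Merge ((D+F)+C)(13) + B(20) = 33
Step 4: Merge A(20) + (((D+F)+C)+B)(33) = 53
Read each symbol's code off the tree from the root (left child = 0, right child = 1).

Codes:
  B: 11 (length 2)
  D: 1000 (length 4)
  A: 0 (length 1)
  C: 101 (length 3)
  F: 1001 (length 4)
Average code length: 102/53 = 1.9245 bits/symbol


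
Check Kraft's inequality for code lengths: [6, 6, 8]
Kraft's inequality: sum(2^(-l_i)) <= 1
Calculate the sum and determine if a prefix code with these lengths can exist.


Sum = 2^(-6) + 2^(-6) + 2^(-8)
    = 0.015625 + 0.015625 + 0.00390625
    = 9/256 = 0.03515625
Since 0.03515625 <= 1, Kraft's inequality IS satisfied.
A prefix code with these lengths CAN exist.

Kraft sum = 0.03515625. Satisfied.


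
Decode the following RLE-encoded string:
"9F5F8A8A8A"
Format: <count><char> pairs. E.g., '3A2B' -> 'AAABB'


Expanding each <count><char> pair:
  9F -> 'FFFFFFFFF'
  5F -> 'FFFFF'
  8A -> 'AAAAAAAA'
  8A -> 'AAAAAAAA'
  8A -> 'AAAAAAAA'

Decoded = FFFFFFFFFFFFFFAAAAAAAAAAAAAAAAAAAAAAAA


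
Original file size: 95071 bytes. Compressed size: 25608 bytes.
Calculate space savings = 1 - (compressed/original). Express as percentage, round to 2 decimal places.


ratio = compressed/original = 25608/95071 = 0.269357
savings = 1 - ratio = 1 - 0.269357 = 0.730643
as a percentage: 0.730643 * 100 = 73.06%

Space savings = 1 - 25608/95071 = 73.06%


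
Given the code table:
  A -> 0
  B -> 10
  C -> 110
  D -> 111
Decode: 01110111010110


Decoding:
0 -> A
111 -> D
0 -> A
111 -> D
0 -> A
10 -> B
110 -> C


Result: ADADABC


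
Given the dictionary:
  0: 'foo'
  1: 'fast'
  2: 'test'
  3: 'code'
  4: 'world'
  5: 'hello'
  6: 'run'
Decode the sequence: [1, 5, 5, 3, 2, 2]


Look up each index in the dictionary:
  1 -> 'fast'
  5 -> 'hello'
  5 -> 'hello'
  3 -> 'code'
  2 -> 'test'
  2 -> 'test'

Decoded: "fast hello hello code test test"


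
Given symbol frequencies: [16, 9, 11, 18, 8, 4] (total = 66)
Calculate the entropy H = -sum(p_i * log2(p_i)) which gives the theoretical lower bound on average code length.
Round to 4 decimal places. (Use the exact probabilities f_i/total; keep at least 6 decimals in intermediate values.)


Per-symbol terms -p_i * log2(p_i) with p_i = f_i/66:
  p = 16/66 = 0.242424: log2(p) = -2.044394, -p*log2(p) = 0.495611
  p = 9/66 = 0.136364: log2(p) = -2.874469, -p*log2(p) = 0.391973
  p = 11/66 = 0.166667: log2(p) = -2.584963, -p*log2(p) = 0.430827
  p = 18/66 = 0.272727: log2(p) = -1.874469, -p*log2(p) = 0.511219
  p = 8/66 = 0.121212: log2(p) = -3.044394, -p*log2(p) = 0.369017
  p = 4/66 = 0.060606: log2(p) = -4.044394, -p*log2(p) = 0.245115
H = 0.495611 + 0.391973 + 0.430827 + 0.511219 + 0.369017 + 0.245115 = 2.443762

H = 2.4438 bits/symbol


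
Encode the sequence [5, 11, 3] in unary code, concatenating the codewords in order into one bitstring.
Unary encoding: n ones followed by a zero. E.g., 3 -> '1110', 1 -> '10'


Encode each number as n ones followed by a terminating 0:
  5 -> 111110 (6 bits)
  11 -> 111111111110 (12 bits)
  3 -> 1110 (4 bits)
Total length = 6 + 12 + 4 = 22 bits.

Unary([5, 11, 3]) = 1111101111111111101110 (22 bits)


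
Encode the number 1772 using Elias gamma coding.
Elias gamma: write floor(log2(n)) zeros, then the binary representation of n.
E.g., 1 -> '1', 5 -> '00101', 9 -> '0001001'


num_bits = floor(log2(1772)) + 1 = 11
leading_zeros = num_bits - 1 = 10
binary(1772) = 11011101100

Elias gamma(1772) = '0000000000' + '11011101100' = 000000000011011101100 (21 bits)


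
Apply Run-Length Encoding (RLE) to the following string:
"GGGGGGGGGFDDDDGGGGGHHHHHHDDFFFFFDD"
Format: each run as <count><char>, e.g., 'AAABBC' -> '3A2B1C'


Scanning runs left to right:
  i=0: run of 'G' x 9 -> '9G'
  i=9: run of 'F' x 1 -> '1F'
  i=10: run of 'D' x 4 -> '4D'
  i=14: run of 'G' x 5 -> '5G'
  i=19: run of 'H' x 6 -> '6H'
  i=25: run of 'D' x 2 -> '2D'
  i=27: run of 'F' x 5 -> '5F'
  i=32: run of 'D' x 2 -> '2D'

RLE = 9G1F4D5G6H2D5F2D


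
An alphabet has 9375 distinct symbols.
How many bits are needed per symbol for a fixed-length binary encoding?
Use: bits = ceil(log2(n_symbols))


log2(9375) = 13.1946
Bracket: 2^13 = 8192 < 9375 <= 2^14 = 16384
So ceil(log2(9375)) = 14

bits = ceil(log2(9375)) = ceil(13.1946) = 14 bits


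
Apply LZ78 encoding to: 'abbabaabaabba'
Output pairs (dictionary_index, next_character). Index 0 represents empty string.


LZ78 encoding steps:
Dictionary: {0: ''}
Step 1: w='' (idx 0), next='a' -> output (0, 'a'), add 'a' as idx 1
Step 2: w='' (idx 0), next='b' -> output (0, 'b'), add 'b' as idx 2
Step 3: w='b' (idx 2), next='a' -> output (2, 'a'), add 'ba' as idx 3
Step 4: w='ba' (idx 3), next='a' -> output (3, 'a'), add 'baa' as idx 4
Step 5: w='baa' (idx 4), next='b' -> output (4, 'b'), add 'baab' as idx 5
Step 6: w='ba' (idx 3), end of input -> output (3, '')


Encoded: [(0, 'a'), (0, 'b'), (2, 'a'), (3, 'a'), (4, 'b'), (3, '')]


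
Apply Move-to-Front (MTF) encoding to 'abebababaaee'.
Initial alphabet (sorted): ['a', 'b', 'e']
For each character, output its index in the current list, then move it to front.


MTF encoding:
'a': index 0 in ['a', 'b', 'e'] -> ['a', 'b', 'e']
'b': index 1 in ['a', 'b', 'e'] -> ['b', 'a', 'e']
'e': index 2 in ['b', 'a', 'e'] -> ['e', 'b', 'a']
'b': index 1 in ['e', 'b', 'a'] -> ['b', 'e', 'a']
'a': index 2 in ['b', 'e', 'a'] -> ['a', 'b', 'e']
'b': index 1 in ['a', 'b', 'e'] -> ['b', 'a', 'e']
'a': index 1 in ['b', 'a', 'e'] -> ['a', 'b', 'e']
'b': index 1 in ['a', 'b', 'e'] -> ['b', 'a', 'e']
'a': index 1 in ['b', 'a', 'e'] -> ['a', 'b', 'e']
'a': index 0 in ['a', 'b', 'e'] -> ['a', 'b', 'e']
'e': index 2 in ['a', 'b', 'e'] -> ['e', 'a', 'b']
'e': index 0 in ['e', 'a', 'b'] -> ['e', 'a', 'b']


Output: [0, 1, 2, 1, 2, 1, 1, 1, 1, 0, 2, 0]


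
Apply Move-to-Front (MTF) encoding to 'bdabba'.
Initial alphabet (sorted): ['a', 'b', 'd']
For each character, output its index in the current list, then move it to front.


MTF encoding:
'b': index 1 in ['a', 'b', 'd'] -> ['b', 'a', 'd']
'd': index 2 in ['b', 'a', 'd'] -> ['d', 'b', 'a']
'a': index 2 in ['d', 'b', 'a'] -> ['a', 'd', 'b']
'b': index 2 in ['a', 'd', 'b'] -> ['b', 'a', 'd']
'b': index 0 in ['b', 'a', 'd'] -> ['b', 'a', 'd']
'a': index 1 in ['b', 'a', 'd'] -> ['a', 'b', 'd']


Output: [1, 2, 2, 2, 0, 1]


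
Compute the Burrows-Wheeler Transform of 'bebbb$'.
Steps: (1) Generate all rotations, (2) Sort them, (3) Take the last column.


Rotations (sorted):
  0: $bebbb -> last char: b
  1: b$bebb -> last char: b
  2: bb$beb -> last char: b
  3: bbb$be -> last char: e
  4: bebbb$ -> last char: $
  5: ebbb$b -> last char: b


BWT = bbbe$b


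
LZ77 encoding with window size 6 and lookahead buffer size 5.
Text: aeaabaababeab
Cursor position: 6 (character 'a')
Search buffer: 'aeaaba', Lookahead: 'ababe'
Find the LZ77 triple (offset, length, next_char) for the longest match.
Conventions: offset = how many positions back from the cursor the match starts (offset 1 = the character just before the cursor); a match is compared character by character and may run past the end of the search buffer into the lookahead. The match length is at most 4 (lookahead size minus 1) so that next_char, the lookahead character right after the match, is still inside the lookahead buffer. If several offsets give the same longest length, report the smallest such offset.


Try each offset into the search buffer:
  offset=1 (pos 5, char 'a'): match length 1
  offset=2 (pos 4, char 'b'): match length 0
  offset=3 (pos 3, char 'a'): match length 3
  offset=4 (pos 2, char 'a'): match length 1
  offset=5 (pos 1, char 'e'): match length 0
  offset=6 (pos 0, char 'a'): match length 1
Longest match has length 3 at offset 3.
next_char = character at position 6 + 3 = 9 -> 'b'

Best match: offset=3, length=3 (matching 'aba' starting at position 3)
LZ77 triple: (3, 3, 'b')


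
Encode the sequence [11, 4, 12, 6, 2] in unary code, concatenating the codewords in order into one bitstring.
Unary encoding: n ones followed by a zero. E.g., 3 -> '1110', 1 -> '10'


Encode each number as n ones followed by a terminating 0:
  11 -> 111111111110 (12 bits)
  4 -> 11110 (5 bits)
  12 -> 1111111111110 (13 bits)
  6 -> 1111110 (7 bits)
  2 -> 110 (3 bits)
Total length = 12 + 5 + 13 + 7 + 3 = 40 bits.

Unary([11, 4, 12, 6, 2]) = 1111111111101111011111111111101111110110 (40 bits)


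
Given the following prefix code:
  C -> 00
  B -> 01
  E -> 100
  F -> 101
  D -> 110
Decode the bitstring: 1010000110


Decoding step by step:
Bits 101 -> F
Bits 00 -> C
Bits 00 -> C
Bits 110 -> D


Decoded message: FCCD


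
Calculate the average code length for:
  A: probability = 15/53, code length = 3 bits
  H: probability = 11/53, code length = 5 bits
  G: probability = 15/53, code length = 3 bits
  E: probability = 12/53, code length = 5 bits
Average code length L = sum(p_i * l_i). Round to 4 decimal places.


Weighted contributions p_i * l_i:
  A: (15/53) * 3 = 45/53
  H: (11/53) * 5 = 55/53
  G: (15/53) * 3 = 45/53
  E: (12/53) * 5 = 60/53
Sum = (45 + 55 + 45 + 60)/53 = 205/53

L = 205/53 = 3.8679 bits/symbol


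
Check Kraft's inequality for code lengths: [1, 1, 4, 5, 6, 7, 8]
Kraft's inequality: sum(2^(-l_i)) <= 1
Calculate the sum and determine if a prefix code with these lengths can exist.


Sum = 2^(-1) + 2^(-1) + 2^(-4) + 2^(-5) + 2^(-6) + 2^(-7) + 2^(-8)
    = 0.5 + 0.5 + 0.0625 + 0.03125 + 0.015625 + 0.0078125 + 0.00390625
    = 287/256 = 1.12109375
Since 1.12109375 > 1, Kraft's inequality is NOT satisfied.
A prefix code with these lengths CANNOT exist.

Kraft sum = 1.12109375. Not satisfied.


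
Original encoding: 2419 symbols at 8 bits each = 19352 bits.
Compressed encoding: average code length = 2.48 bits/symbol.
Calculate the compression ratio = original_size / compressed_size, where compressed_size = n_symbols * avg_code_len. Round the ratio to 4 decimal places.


original_size = n_symbols * orig_bits = 2419 * 8 = 19352 bits
compressed_size = n_symbols * avg_code_len = 2419 * 2.48 = 5999.12 bits
ratio = original_size / compressed_size = 19352 / 5999.12 = 3.2258

Compression ratio = 3.2258


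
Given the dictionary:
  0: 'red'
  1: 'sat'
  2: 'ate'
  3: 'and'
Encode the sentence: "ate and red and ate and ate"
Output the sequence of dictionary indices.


Look up each word in the dictionary:
  'ate' -> 2
  'and' -> 3
  'red' -> 0
  'and' -> 3
  'ate' -> 2
  'and' -> 3
  'ate' -> 2

Encoded: [2, 3, 0, 3, 2, 3, 2]


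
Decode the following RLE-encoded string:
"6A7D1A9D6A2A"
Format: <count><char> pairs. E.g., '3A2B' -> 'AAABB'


Expanding each <count><char> pair:
  6A -> 'AAAAAA'
  7D -> 'DDDDDDD'
  1A -> 'A'
  9D -> 'DDDDDDDDD'
  6A -> 'AAAAAA'
  2A -> 'AA'

Decoded = AAAAAADDDDDDDADDDDDDDDDAAAAAAAA


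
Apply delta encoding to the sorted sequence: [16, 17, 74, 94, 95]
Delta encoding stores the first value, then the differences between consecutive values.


First value: 16
Deltas:
  17 - 16 = 1
  74 - 17 = 57
  94 - 74 = 20
  95 - 94 = 1


Delta encoded: [16, 1, 57, 20, 1]


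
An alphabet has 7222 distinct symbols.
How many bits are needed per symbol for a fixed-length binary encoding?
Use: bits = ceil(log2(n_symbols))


log2(7222) = 12.8182
Bracket: 2^12 = 4096 < 7222 <= 2^13 = 8192
So ceil(log2(7222)) = 13

bits = ceil(log2(7222)) = ceil(12.8182) = 13 bits


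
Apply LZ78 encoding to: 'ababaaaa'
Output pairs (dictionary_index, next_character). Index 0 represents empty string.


LZ78 encoding steps:
Dictionary: {0: ''}
Step 1: w='' (idx 0), next='a' -> output (0, 'a'), add 'a' as idx 1
Step 2: w='' (idx 0), next='b' -> output (0, 'b'), add 'b' as idx 2
Step 3: w='a' (idx 1), next='b' -> output (1, 'b'), add 'ab' as idx 3
Step 4: w='a' (idx 1), next='a' -> output (1, 'a'), add 'aa' as idx 4
Step 5: w='aa' (idx 4), end of input -> output (4, '')


Encoded: [(0, 'a'), (0, 'b'), (1, 'b'), (1, 'a'), (4, '')]


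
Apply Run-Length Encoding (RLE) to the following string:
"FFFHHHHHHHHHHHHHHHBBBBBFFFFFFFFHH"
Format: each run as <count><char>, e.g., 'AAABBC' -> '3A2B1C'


Scanning runs left to right:
  i=0: run of 'F' x 3 -> '3F'
  i=3: run of 'H' x 15 -> '15H'
  i=18: run of 'B' x 5 -> '5B'
  i=23: run of 'F' x 8 -> '8F'
  i=31: run of 'H' x 2 -> '2H'

RLE = 3F15H5B8F2H


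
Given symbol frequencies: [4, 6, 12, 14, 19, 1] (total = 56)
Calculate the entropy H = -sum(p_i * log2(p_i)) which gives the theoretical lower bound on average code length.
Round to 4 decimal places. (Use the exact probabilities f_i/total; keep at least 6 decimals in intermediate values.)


Per-symbol terms -p_i * log2(p_i) with p_i = f_i/56:
  p = 4/56 = 0.071429: log2(p) = -3.807355, -p*log2(p) = 0.271954
  p = 6/56 = 0.107143: log2(p) = -3.222392, -p*log2(p) = 0.345256
  p = 12/56 = 0.214286: log2(p) = -2.222392, -p*log2(p) = 0.476227
  p = 14/56 = 0.250000: log2(p) = -2.000000, -p*log2(p) = 0.500000
  p = 19/56 = 0.339286: log2(p) = -1.559427, -p*log2(p) = 0.529091
  p = 1/56 = 0.017857: log2(p) = -5.807355, -p*log2(p) = 0.103703
H = 0.271954 + 0.345256 + 0.476227 + 0.500000 + 0.529091 + 0.103703 = 2.226231

H = 2.2262 bits/symbol


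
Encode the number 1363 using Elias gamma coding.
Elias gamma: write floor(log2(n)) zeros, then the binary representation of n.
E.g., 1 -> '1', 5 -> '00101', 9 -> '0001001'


num_bits = floor(log2(1363)) + 1 = 11
leading_zeros = num_bits - 1 = 10
binary(1363) = 10101010011

Elias gamma(1363) = '0000000000' + '10101010011' = 000000000010101010011 (21 bits)


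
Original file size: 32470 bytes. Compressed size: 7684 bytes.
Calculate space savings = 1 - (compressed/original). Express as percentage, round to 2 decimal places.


ratio = compressed/original = 7684/32470 = 0.236649
savings = 1 - ratio = 1 - 0.236649 = 0.763351
as a percentage: 0.763351 * 100 = 76.34%

Space savings = 1 - 7684/32470 = 76.34%


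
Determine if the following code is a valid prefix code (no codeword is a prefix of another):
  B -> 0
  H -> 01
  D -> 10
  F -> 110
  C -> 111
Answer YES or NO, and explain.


Checking each pair (does one codeword prefix another?):
  B='0' vs H='01': prefix -- VIOLATION

NO -- this is NOT a valid prefix code. B (0) is a prefix of H (01).


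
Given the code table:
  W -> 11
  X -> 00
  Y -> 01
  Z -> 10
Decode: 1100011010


Decoding:
11 -> W
00 -> X
01 -> Y
10 -> Z
10 -> Z


Result: WXYZZ


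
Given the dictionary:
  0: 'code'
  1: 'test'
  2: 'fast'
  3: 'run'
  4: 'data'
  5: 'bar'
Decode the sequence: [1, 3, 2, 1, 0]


Look up each index in the dictionary:
  1 -> 'test'
  3 -> 'run'
  2 -> 'fast'
  1 -> 'test'
  0 -> 'code'

Decoded: "test run fast test code"


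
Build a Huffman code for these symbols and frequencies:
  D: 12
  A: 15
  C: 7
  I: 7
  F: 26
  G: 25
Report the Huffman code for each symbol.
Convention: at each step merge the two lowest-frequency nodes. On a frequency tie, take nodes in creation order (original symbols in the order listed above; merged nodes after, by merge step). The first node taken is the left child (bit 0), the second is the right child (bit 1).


Huffman tree construction:
Step 1: Merge C(7) + I(7) = 14
Step 2: Merge D(12) + (C+I)(14) = 26
Step 3: Merge A(15) + G(25) = 40
Step 4: Merge F(26) + (D+(C+I))(26) = 52
Step 5: Merge (A+G)(40) + (F+(D+(C+I)))(52) = 92
Read each symbol's code off the tree from the root (left child = 0, right child = 1).

Codes:
  D: 110 (length 3)
  A: 00 (length 2)
  C: 1110 (length 4)
  I: 1111 (length 4)
  F: 10 (length 2)
  G: 01 (length 2)
Average code length: 224/92 = 2.4348 bits/symbol
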